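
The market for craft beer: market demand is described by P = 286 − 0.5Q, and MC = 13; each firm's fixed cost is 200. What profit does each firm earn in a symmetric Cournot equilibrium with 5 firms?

π_i = 3940.5

With 5 symmetric Cournot firms, each firm's FOC gives 286 − 3q = 13, so q = 91, Q = 5·91 = 455, and P = 58.5.
Each firm's profit = (58.5 − 13)·91 − 200 = 3940.5.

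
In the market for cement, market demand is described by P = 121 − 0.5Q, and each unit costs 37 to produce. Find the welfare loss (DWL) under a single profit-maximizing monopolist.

Competitive firms price at marginal cost: P = 37, giving Q = 168.
The monopolist equates marginal revenue to marginal cost: 121 − Q = 37, so Q = 84. From demand, P = 79.
DWL is the triangle between Q = 84 and Q = 168: ½·(168 − 84)·(79 − 37) = 1764.

DWL = 1764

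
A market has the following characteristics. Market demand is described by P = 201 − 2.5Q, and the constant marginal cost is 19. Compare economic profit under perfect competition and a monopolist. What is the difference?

π rises by 3312.4

Competitive firms price at marginal cost: P = 19, giving Q = 72.8.
Profit = (19 − 19)·72.8 = 0.
A monopolist chooses Q where MR = MC. MR = 201 − 5Q; setting this equal to 19 gives Q = 36.4 and P = 110.
Profit = (110 − 19)·36.4 = 3312.4.
Change in economic profit: 3312.4 − 0 = 3312.4.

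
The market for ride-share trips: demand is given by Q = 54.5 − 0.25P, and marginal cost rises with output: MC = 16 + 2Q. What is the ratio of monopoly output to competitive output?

Q_m/Q_c = 0.6

Inverting demand: P = 218 − 4Q.
Monopoly sets MR = MC: 218 − 8Q = 16 + 2Q ⇒ Q = 20.2, P = 218 − 4·20.2 = 137.2.
Under competition P = MC: 218 − 4Q = 16 + 2Q ⇒ Q = 101/3, P = 250/3.
Ratio Q_m/Q_c = 20.2/(101/3) = 0.6.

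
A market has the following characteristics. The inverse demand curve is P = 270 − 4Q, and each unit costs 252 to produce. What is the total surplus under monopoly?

TS = 30.375

The monopolist equates marginal revenue to marginal cost: 270 − 8Q = 252, so Q = 2.25. From demand, P = 261.
CS = ½·(270 − 261)·2.25 = 10.125; PS = (261 − 252)·2.25 = 20.25; TS = 30.375.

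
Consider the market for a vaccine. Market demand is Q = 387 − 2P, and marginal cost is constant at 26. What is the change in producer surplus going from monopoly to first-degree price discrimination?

Inverting demand: P = 193.5 − 0.5Q.
Monopoly sets MR = MC: 193.5 − Q = 26 ⇒ Q = 167.5, P = 193.5 − 0.5·167.5 = 109.75.
PS = (109.75 − 26)·167.5 = 14028.125.
A perfectly discriminating monopolist sells every unit with P(Q) ≥ MC(Q), so output equals the competitive quantity Q = 335. Each buyer pays their reservation price, so CS = 0 and the firm captures all surplus.
PS = ½·(193.5 − 26)·335 = 28056.25.
Change in producer surplus: 28056.25 − 14028.125 = 14028.125.

PS rises by 14028.125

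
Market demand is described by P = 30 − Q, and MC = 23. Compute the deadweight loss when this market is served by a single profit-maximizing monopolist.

DWL = 6.125

Under competition P = MC = 23, so Q = (30 − 23)/1 = 7.
A monopolist chooses Q where MR = MC. MR = 30 − 2Q; setting this equal to 23 gives Q = 3.5 and P = 26.5.
DWL is the triangle between Q = 3.5 and Q = 7: ½·(7 − 3.5)·(26.5 − 23) = 6.125.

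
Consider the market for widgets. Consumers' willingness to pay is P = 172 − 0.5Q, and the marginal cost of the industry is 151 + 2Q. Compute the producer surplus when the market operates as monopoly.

A monopolist chooses Q where MR = MC. MR = 172 − Q; setting this equal to 151 + 2Q gives Q = 7 and P = 168.5.
PS = P·Q − VC(Q) = 168.5·7 − (151·7 + ½·2·7²) = 73.5.

PS = 73.5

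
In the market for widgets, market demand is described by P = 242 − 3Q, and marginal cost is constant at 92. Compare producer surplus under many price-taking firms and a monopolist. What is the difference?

Perfect competition: P = MC = 92, so 242 − 3Q = 92 and Q = 50.
PS = (92 − 92)·50 = 0.
The monopolist equates marginal revenue to marginal cost: 242 − 6Q = 92, so Q = 25. From demand, P = 167.
PS = (167 − 92)·25 = 1875.
Change in producer surplus: 1875 − 0 = 1875.

Producer surplus rises by 1875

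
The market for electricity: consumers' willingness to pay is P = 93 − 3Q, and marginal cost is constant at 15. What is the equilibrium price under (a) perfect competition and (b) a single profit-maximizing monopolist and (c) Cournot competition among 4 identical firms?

Competition: P = 15; Monopoly: P = 54; Cournot: P = 30.6

Perfect competition: P = MC = 15, so 93 − 3Q = 15 and Q = 26.
The monopolist equates marginal revenue to marginal cost: 93 − 6Q = 15, so Q = 13. From demand, P = 54.
With 4 symmetric Cournot firms, each firm's FOC gives 93 − 15q = 15, so q = 5.2, Q = 4·5.2 = 20.8, and P = 30.6.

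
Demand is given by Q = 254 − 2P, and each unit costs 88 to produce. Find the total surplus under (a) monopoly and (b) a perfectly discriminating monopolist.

Inverting demand: P = 127 − 0.5Q.
The monopolist equates marginal revenue to marginal cost: 127 − Q = 88, so Q = 39. From demand, P = 107.5.
CS = ½·(127 − 107.5)·39 = 380.25; PS = (107.5 − 88)·39 = 760.5; TS = 1140.75.
A perfectly discriminating monopolist sells every unit with P(Q) ≥ MC(Q), so output equals the competitive quantity Q = 78. Each buyer pays their reservation price, so CS = 0 and the firm captures all surplus.
TS = 1521 (equal to competitive TS).

Monopoly: TS = 1140.75; Perfect PD: TS = 1521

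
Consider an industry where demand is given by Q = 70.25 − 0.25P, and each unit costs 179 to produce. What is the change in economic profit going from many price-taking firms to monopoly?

Inverting demand: P = 281 − 4Q.
Under competition P = MC = 179, so Q = (281 − 179)/4 = 25.5.
Profit = (179 − 179)·25.5 = 0.
Monopoly sets MR = MC: 281 − 8Q = 179 ⇒ Q = 12.75, P = 281 − 4·12.75 = 230.
Profit = (230 − 179)·12.75 = 650.25.
Change in economic profit: 650.25 − 0 = 650.25.

π rises by 650.25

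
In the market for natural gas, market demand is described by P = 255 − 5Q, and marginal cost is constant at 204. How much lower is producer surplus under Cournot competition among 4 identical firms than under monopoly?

PS falls by 46.818

Monopoly sets MR = MC: 255 − 10Q = 204 ⇒ Q = 5.1, P = 255 − 5·5.1 = 229.5.
PS = (229.5 − 204)·5.1 = 130.05.
In a 4-firm Cournot equilibrium, symmetry and the first-order condition give q = (255 − 204)/(25) = 2.04. So Q = 8.16 and P = 214.2.
PS = (214.2 − 204)·8.16 = 83.232.
Change in producer surplus: 83.232 − 130.05 = −46.818.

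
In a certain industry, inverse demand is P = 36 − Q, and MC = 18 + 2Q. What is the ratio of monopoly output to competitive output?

A monopolist chooses Q where MR = MC. MR = 36 − 2Q; setting this equal to 18 + 2Q gives Q = 4.5 and P = 31.5.
Competitive equilibrium sets price equal to marginal cost: 36 − Q = 18 + 2Q, so Q = 6 and P = 30.
Ratio Q_m/Q_c = 4.5/6 = 0.75.

Q_m/Q_c = 0.75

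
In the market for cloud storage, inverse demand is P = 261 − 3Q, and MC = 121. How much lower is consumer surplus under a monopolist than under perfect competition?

Competitive firms price at marginal cost: P = 121, giving Q = 140/3.
CS = ½·(261 − 121)·140/3 = 9800/3.
The monopolist equates marginal revenue to marginal cost: 261 − 6Q = 121, so Q = 70/3. From demand, P = 191.
CS = ½·(261 − 191)·70/3 = 2450/3.
Change in consumer surplus: 2450/3 − 9800/3 = −2450.

CS falls by 2450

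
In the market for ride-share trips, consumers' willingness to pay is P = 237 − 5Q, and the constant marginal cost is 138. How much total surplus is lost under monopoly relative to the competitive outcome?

Perfect competition: P = MC = 138, so 237 − 5Q = 138 and Q = 19.8.
A monopolist chooses Q where MR = MC. MR = 237 − 10Q; setting this equal to 138 gives Q = 9.9 and P = 187.5.
DWL is the triangle between Q = 9.9 and Q = 19.8: ½·(19.8 − 9.9)·(187.5 − 138) = 245.025.

DWL = 245.025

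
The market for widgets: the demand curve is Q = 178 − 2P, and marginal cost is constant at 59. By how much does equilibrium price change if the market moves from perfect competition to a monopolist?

Inverting demand: P = 89 − 0.5Q.
Competitive firms price at marginal cost: P = 59, giving Q = 60.
A monopolist chooses Q where MR = MC. MR = 89 − Q; setting this equal to 59 gives Q = 30 and P = 74.
Change in equilibrium price: 74 − 59 = 15.

Equilibrium price rises by 15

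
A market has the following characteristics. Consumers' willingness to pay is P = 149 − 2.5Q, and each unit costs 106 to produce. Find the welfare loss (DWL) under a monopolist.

Competitive firms price at marginal cost: P = 106, giving Q = 17.2.
Monopoly sets MR = MC: 149 − 5Q = 106 ⇒ Q = 8.6, P = 149 − 2.5·8.6 = 127.5.
DWL is the triangle between Q = 8.6 and Q = 17.2: ½·(17.2 − 8.6)·(127.5 − 106) = 92.45.

DWL = 92.45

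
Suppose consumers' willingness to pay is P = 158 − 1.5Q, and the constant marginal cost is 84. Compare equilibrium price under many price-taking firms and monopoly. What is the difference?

Under competition P = MC = 84, so Q = (158 − 84)/1.5 = 148/3.
A monopolist chooses Q where MR = MC. MR = 158 − 3Q; setting this equal to 84 gives Q = 74/3 and P = 121.
Change in equilibrium price: 121 − 84 = 37.

Equilibrium price rises by 37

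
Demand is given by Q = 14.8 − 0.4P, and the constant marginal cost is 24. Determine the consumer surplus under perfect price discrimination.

Inverting demand: P = 37 − 2.5Q.
Under first-degree price discrimination the firm charges each unit its demand price and produces up to where P = MC, i.e. Q = 5.2. Consumer surplus is zero; producer surplus equals total surplus.
CS = 0.

CS = 0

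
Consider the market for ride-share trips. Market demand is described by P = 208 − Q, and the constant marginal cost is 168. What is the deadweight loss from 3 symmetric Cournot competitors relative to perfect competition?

Perfect competition: P = MC = 168, so 208 − Q = 168 and Q = 40.
With 3 symmetric Cournot firms, each firm's FOC gives 208 − 4q = 168, so q = 10, Q = 3·10 = 30, and P = 178.
DWL is the triangle between Q = 30 and Q = 40: ½·(40 − 30)·(178 − 168) = 50.

DWL = 50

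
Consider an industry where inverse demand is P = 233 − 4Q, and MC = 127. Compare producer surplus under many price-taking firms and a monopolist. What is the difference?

Competitive firms price at marginal cost: P = 127, giving Q = 26.5.
PS = (127 − 127)·26.5 = 0.
Monopoly sets MR = MC: 233 − 8Q = 127 ⇒ Q = 13.25, P = 233 − 4·13.25 = 180.
PS = (180 − 127)·13.25 = 702.25.
Change in producer surplus: 702.25 − 0 = 702.25.

Producer surplus rises by 702.25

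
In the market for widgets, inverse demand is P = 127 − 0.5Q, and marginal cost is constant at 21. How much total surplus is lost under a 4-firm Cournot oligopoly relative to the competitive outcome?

Under competition P = MC = 21, so Q = (127 − 21)/0.5 = 212.
In a 4-firm Cournot equilibrium, symmetry and the first-order condition give q = (127 − 21)/(2.5) = 42.4. So Q = 169.6 and P = 42.2.
DWL is the triangle between Q = 169.6 and Q = 212: ½·(212 − 169.6)·(42.2 − 21) = 449.44.

DWL = 449.44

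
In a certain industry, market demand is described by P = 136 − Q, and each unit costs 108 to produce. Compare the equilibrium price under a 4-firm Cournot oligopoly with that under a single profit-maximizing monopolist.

Cournot: P = 113.6; Monopoly: P = 122

In a 4-firm Cournot equilibrium, symmetry and the first-order condition give q = (136 − 108)/(5) = 5.6. So Q = 22.4 and P = 113.6.
The monopolist equates marginal revenue to marginal cost: 136 − 2Q = 108, so Q = 14. From demand, P = 122.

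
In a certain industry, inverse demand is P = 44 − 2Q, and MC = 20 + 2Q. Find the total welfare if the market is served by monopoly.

TS = 64

The monopolist equates marginal revenue to marginal cost: 44 − 4Q = 20 + 2Q, so Q = 4. From demand, P = 36.
CS = ½·(44 − 36)·4 = 16; PS = (36·4 − 20·4 − ½·2·4²) = 48; TS = 64.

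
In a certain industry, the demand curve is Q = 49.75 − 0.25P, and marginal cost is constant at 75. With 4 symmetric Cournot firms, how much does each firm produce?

Inverting demand: P = 199 − 4Q.
In a 4-firm Cournot equilibrium, symmetry and the first-order condition give q = (199 − 75)/(20) = 6.2. So Q = 24.8 and P = 99.8.

q_i = 6.2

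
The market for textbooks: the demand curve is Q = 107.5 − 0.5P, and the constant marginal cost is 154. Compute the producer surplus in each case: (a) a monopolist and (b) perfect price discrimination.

Inverting demand: P = 215 − 2Q.
The monopolist equates marginal revenue to marginal cost: 215 − 4Q = 154, so Q = 15.25. From demand, P = 184.5.
PS = (184.5 − 154)·15.25 = 465.125.
Under first-degree price discrimination the firm charges each unit its demand price and produces up to where P = MC, i.e. Q = 30.5. Consumer surplus is zero; producer surplus equals total surplus.
PS = ½·(215 − 154)·30.5 = 930.25.

Monopoly: PS = 465.125; Perfect PD: PS = 930.25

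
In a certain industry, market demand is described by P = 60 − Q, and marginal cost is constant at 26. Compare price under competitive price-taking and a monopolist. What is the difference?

Under competition P = MC = 26, so Q = (60 − 26)/1 = 34.
The monopolist equates marginal revenue to marginal cost: 60 − 2Q = 26, so Q = 17. From demand, P = 43.
Change in price: 43 − 26 = 17.

Price rises by 17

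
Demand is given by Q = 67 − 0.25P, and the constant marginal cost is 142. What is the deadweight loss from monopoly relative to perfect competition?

DWL = 496.125

Inverting demand: P = 268 − 4Q.
Perfect competition: P = MC = 142, so 268 − 4Q = 142 and Q = 31.5.
The monopolist equates marginal revenue to marginal cost: 268 − 8Q = 142, so Q = 15.75. From demand, P = 205.
DWL is the triangle between Q = 15.75 and Q = 31.5: ½·(31.5 − 15.75)·(205 − 142) = 496.125.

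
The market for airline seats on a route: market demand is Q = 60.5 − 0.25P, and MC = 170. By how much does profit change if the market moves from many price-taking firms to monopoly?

Inverting demand: P = 242 − 4Q.
Perfect competition: P = MC = 170, so 242 − 4Q = 170 and Q = 18.
Profit = (170 − 170)·18 = 0.
A monopolist chooses Q where MR = MC. MR = 242 − 8Q; setting this equal to 170 gives Q = 9 and P = 206.
Profit = (206 − 170)·9 = 324.
Change in profit: 324 − 0 = 324.

Profit rises by 324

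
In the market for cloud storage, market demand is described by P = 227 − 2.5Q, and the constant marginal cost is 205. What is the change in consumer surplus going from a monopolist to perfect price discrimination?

A monopolist chooses Q where MR = MC. MR = 227 − 5Q; setting this equal to 205 gives Q = 4.4 and P = 216.
CS = ½·(227 − 216)·4.4 = 24.2.
With perfect price discrimination, output is the efficient level Q = 8.8 (where demand meets MC), but every buyer pays their willingness to pay: CS = 0 and PS = total surplus.
CS = 0.
Change in consumer surplus: 0 − 24.2 = −24.2.

CS falls by 24.2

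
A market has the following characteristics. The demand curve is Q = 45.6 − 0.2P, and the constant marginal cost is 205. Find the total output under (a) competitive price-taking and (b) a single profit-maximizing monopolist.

Competition: Q = 4.6; Monopoly: Q = 2.3

Inverting demand: P = 228 − 5Q.
Under competition P = MC = 205, so Q = (228 − 205)/5 = 4.6.
A monopolist chooses Q where MR = MC. MR = 228 − 10Q; setting this equal to 205 gives Q = 2.3 and P = 216.5.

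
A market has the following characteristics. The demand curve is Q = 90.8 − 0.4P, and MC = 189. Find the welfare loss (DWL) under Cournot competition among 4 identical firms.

Inverting demand: P = 227 − 2.5Q.
Perfect competition: P = MC = 189, so 227 − 2.5Q = 189 and Q = 15.2.
With 4 symmetric Cournot firms, each firm's FOC gives 227 − 12.5q = 189, so q = 3.04, Q = 4·3.04 = 12.16, and P = 196.6.
DWL is the triangle between Q = 12.16 and Q = 15.2: ½·(15.2 − 12.16)·(196.6 − 189) = 11.552.

DWL = 11.552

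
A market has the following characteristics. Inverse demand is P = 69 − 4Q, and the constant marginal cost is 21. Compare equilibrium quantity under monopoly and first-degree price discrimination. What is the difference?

Equilibrium quantity rises by 6

The monopolist equates marginal revenue to marginal cost: 69 − 8Q = 21, so Q = 6. From demand, P = 45.
Under first-degree price discrimination the firm charges each unit its demand price and produces up to where P = MC, i.e. Q = 12. Consumer surplus is zero; producer surplus equals total surplus.
Change in equilibrium quantity: 12 − 6 = 6.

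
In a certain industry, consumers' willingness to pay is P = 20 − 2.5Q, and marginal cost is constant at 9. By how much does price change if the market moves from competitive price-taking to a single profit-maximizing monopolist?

Price rises by 5.5

Perfect competition: P = MC = 9, so 20 − 2.5Q = 9 and Q = 4.4.
Monopoly sets MR = MC: 20 − 5Q = 9 ⇒ Q = 2.2, P = 20 − 2.5·2.2 = 14.5.
Change in price: 14.5 − 9 = 5.5.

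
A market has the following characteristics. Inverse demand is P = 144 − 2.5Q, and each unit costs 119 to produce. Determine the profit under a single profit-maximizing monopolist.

Profit = 62.5

Monopoly sets MR = MC: 144 − 5Q = 119 ⇒ Q = 5, P = 144 − 2.5·5 = 131.5.
Profit = (131.5 − 119)·5 = 62.5.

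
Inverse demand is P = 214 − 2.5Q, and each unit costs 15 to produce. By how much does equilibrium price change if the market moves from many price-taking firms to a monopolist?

Equilibrium price rises by 99.5

Perfect competition: P = MC = 15, so 214 − 2.5Q = 15 and Q = 79.6.
Monopoly sets MR = MC: 214 − 5Q = 15 ⇒ Q = 39.8, P = 214 − 2.5·39.8 = 114.5.
Change in equilibrium price: 114.5 − 15 = 99.5.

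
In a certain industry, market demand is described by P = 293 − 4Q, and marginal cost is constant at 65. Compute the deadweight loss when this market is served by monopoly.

Under competition P = MC = 65, so Q = (293 − 65)/4 = 57.
Monopoly sets MR = MC: 293 − 8Q = 65 ⇒ Q = 28.5, P = 293 − 4·28.5 = 179.
DWL is the triangle between Q = 28.5 and Q = 57: ½·(57 − 28.5)·(179 − 65) = 1624.5.

DWL = 1624.5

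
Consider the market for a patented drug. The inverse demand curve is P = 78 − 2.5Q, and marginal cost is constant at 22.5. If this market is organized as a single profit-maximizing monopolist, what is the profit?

Profit = 308.025

The monopolist equates marginal revenue to marginal cost: 78 − 5Q = 22.5, so Q = 11.1. From demand, P = 50.25.
Profit = (50.25 − 22.5)·11.1 = 308.025.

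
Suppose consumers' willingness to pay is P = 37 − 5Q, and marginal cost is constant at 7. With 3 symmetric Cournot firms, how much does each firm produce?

In a 3-firm Cournot equilibrium, symmetry and the first-order condition give q = (37 − 7)/(20) = 1.5. So Q = 4.5 and P = 14.5.

q_i = 1.5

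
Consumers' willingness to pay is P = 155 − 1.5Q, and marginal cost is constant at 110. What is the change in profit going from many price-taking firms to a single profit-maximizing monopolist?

Competitive firms price at marginal cost: P = 110, giving Q = 30.
Profit = (110 − 110)·30 = 0.
The monopolist equates marginal revenue to marginal cost: 155 − 3Q = 110, so Q = 15. From demand, P = 132.5.
Profit = (132.5 − 110)·15 = 337.5.
Change in profit: 337.5 − 0 = 337.5.

Profit rises by 337.5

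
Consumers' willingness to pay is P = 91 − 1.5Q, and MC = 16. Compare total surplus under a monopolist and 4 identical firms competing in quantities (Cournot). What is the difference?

Monopoly sets MR = MC: 91 − 3Q = 16 ⇒ Q = 25, P = 91 − 1.5·25 = 53.5.
CS = ½·(91 − 53.5)·25 = 468.75; PS = (53.5 − 16)·25 = 937.5; TS = 1406.25.
Cournot with 4 identical firms: the symmetric best-response condition is 91 − 7.5q = 16. Each firm produces q = 10, total output Q = 40, price P = 31.
CS = ½·(91 − 31)·40 = 1200; PS = (31 − 16)·40 = 600; TS = 1800.
Change in total surplus: 1800 − 1406.25 = 393.75.

Total surplus rises by 393.75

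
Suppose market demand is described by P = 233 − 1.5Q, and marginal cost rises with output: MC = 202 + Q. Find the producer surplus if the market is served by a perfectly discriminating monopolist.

With perfect price discrimination, output is the efficient level Q = 12.4 (where demand meets MC), but every buyer pays their willingness to pay: CS = 0 and PS = total surplus.
PS = ½·(233 − 202)·12.4 = 192.2.

PS = 192.2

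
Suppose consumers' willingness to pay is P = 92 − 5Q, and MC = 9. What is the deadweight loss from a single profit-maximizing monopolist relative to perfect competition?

Under competition P = MC = 9, so Q = (92 − 9)/5 = 16.6.
Monopoly sets MR = MC: 92 − 10Q = 9 ⇒ Q = 8.3, P = 92 − 5·8.3 = 50.5.
DWL is the triangle between Q = 8.3 and Q = 16.6: ½·(16.6 − 8.3)·(50.5 − 9) = 172.225.

DWL = 172.225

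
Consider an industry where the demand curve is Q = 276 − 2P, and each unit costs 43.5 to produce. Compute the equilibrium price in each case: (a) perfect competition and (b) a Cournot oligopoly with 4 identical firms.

Competition: P = 43.5; Cournot: P = 62.4

Inverting demand: P = 138 − 0.5Q.
Under competition P = MC = 43.5, so Q = (138 − 43.5)/0.5 = 189.
In a 4-firm Cournot equilibrium, symmetry and the first-order condition give q = (138 − 43.5)/(2.5) = 37.8. So Q = 151.2 and P = 62.4.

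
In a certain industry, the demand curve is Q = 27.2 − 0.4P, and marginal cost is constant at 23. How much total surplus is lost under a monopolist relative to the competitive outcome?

Inverting demand: P = 68 − 2.5Q.
Perfect competition: P = MC = 23, so 68 − 2.5Q = 23 and Q = 18.
Monopoly sets MR = MC: 68 − 5Q = 23 ⇒ Q = 9, P = 68 − 2.5·9 = 45.5.
DWL is the triangle between Q = 9 and Q = 18: ½·(18 − 9)·(45.5 − 23) = 101.25.

DWL = 101.25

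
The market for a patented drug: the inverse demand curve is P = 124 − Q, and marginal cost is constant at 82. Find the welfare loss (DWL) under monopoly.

DWL = 220.5

Under competition P = MC = 82, so Q = (124 − 82)/1 = 42.
A monopolist chooses Q where MR = MC. MR = 124 − 2Q; setting this equal to 82 gives Q = 21 and P = 103.
DWL is the triangle between Q = 21 and Q = 42: ½·(42 − 21)·(103 − 82) = 220.5.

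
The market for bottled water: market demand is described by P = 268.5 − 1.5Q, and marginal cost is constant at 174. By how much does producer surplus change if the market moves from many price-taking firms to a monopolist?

PS rises by 1488.375

Competitive firms price at marginal cost: P = 174, giving Q = 63.
PS = (174 − 174)·63 = 0.
The monopolist equates marginal revenue to marginal cost: 268.5 − 3Q = 174, so Q = 31.5. From demand, P = 221.25.
PS = (221.25 − 174)·31.5 = 1488.375.
Change in producer surplus: 1488.375 − 0 = 1488.375.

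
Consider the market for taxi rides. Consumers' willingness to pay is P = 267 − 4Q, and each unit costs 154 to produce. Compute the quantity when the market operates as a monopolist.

A monopolist chooses Q where MR = MC. MR = 267 − 8Q; setting this equal to 154 gives Q = 14.125 and P = 210.5.

Q = 14.125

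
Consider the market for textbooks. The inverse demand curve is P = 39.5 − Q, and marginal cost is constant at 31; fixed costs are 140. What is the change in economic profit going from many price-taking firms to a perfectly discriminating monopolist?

Under competition P = MC = 31, so Q = (39.5 − 31)/1 = 8.5.
Profit = (31 − 31)·8.5 − 140 = −140.
A perfectly discriminating monopolist sells every unit with P(Q) ≥ MC(Q), so output equals the competitive quantity Q = 8.5. Each buyer pays their reservation price, so CS = 0 and the firm captures all surplus.
PS equals the full surplus area, 36.125. Profit = 36.125 − 140 = −103.875.
Change in economic profit: −103.875 − −140 = 36.125.

π rises by 36.125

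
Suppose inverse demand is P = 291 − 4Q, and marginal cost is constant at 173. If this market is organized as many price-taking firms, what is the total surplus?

Under competition P = MC = 173, so Q = (291 − 173)/4 = 29.5.
CS = ½·(291 − 173)·29.5 = 1740.5; PS = (173 − 173)·29.5 = 0; TS = 1740.5.

TS = 1740.5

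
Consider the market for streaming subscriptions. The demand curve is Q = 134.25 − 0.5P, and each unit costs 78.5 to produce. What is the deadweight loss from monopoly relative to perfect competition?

Inverting demand: P = 268.5 − 2Q.
Under competition P = MC = 78.5, so Q = (268.5 − 78.5)/2 = 95.
A monopolist chooses Q where MR = MC. MR = 268.5 − 4Q; setting this equal to 78.5 gives Q = 47.5 and P = 173.5.
DWL is the triangle between Q = 47.5 and Q = 95: ½·(95 − 47.5)·(173.5 − 78.5) = 2256.25.

DWL = 2256.25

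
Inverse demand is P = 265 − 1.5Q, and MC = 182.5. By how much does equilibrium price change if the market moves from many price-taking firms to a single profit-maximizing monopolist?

P rises by 41.25

Under competition P = MC = 182.5, so Q = (265 − 182.5)/1.5 = 55.
A monopolist chooses Q where MR = MC. MR = 265 − 3Q; setting this equal to 182.5 gives Q = 27.5 and P = 223.75.
Change in equilibrium price: 223.75 − 182.5 = 41.25.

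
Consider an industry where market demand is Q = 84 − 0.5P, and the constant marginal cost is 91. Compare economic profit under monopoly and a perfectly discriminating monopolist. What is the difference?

Inverting demand: P = 168 − 2Q.
A monopolist chooses Q where MR = MC. MR = 168 − 4Q; setting this equal to 91 gives Q = 19.25 and P = 129.5.
Profit = (129.5 − 91)·19.25 = 741.125.
With perfect price discrimination, output is the efficient level Q = 38.5 (where demand meets MC), but every buyer pays their willingness to pay: CS = 0 and PS = total surplus.
PS equals the full surplus area, 1482.25. Profit = 1482.25 = 1482.25.
Change in economic profit: 1482.25 − 741.125 = 741.125.

π rises by 741.125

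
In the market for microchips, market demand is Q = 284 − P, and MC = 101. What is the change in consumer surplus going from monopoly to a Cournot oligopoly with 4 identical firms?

CS rises by 6530.355

Inverting demand: P = 284 − Q.
The monopolist equates marginal revenue to marginal cost: 284 − 2Q = 101, so Q = 91.5. From demand, P = 192.5.
CS = ½·(284 − 192.5)·91.5 = 4186.125.
With 4 symmetric Cournot firms, each firm's FOC gives 284 − 5q = 101, so q = 36.6, Q = 4·36.6 = 146.4, and P = 137.6.
CS = ½·(284 − 137.6)·146.4 = 10716.48.
Change in consumer surplus: 10716.48 − 4186.125 = 6530.355.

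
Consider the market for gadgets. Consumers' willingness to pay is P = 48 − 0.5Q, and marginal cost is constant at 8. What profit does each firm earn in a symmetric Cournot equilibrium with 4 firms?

With 4 symmetric Cournot firms, each firm's FOC gives 48 − 2.5q = 8, so q = 16, Q = 4·16 = 64, and P = 16.
Each firm's profit = (16 − 8)·16 = 128.

π_i = 128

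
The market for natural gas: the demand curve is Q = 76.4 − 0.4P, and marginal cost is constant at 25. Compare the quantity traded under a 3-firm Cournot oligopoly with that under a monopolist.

Cournot: Q = 49.8; Monopoly: Q = 33.2

Inverting demand: P = 191 − 2.5Q.
In a 3-firm Cournot equilibrium, symmetry and the first-order condition give q = (191 − 25)/(10) = 16.6. So Q = 49.8 and P = 66.5.
Monopoly sets MR = MC: 191 − 5Q = 25 ⇒ Q = 33.2, P = 191 − 2.5·33.2 = 108.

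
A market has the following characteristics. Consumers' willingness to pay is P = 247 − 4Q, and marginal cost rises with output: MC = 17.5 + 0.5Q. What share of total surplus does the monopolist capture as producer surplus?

PS/TS = 0.68

A monopolist chooses Q where MR = MC. MR = 247 − 8Q; setting this equal to 17.5 + 0.5Q gives Q = 27 and P = 139.
CS = ½·(247 − 139)·27 = 1458.
PS = P·Q − VC(Q) = 139·27 − (17.5·27 + ½·0.5·27²) = 3098.25.
Share captured = PS/TS = 3098.25/4556.25 = 0.68.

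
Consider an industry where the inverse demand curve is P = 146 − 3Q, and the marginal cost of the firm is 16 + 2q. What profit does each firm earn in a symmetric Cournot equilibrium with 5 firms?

With 5 symmetric Cournot firms, each firm's FOC gives 146 − 18q = 16 + 2q, so q = 6.5, Q = 5·6.5 = 32.5, and P = 48.5.
Each firm's profit = 48.5·6.5 − (16·6.5 + ½·2·6.5²) = 169.

π_i = 169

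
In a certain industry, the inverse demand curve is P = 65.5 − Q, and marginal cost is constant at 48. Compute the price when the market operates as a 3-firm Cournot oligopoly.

With 3 symmetric Cournot firms, each firm's FOC gives 65.5 − 4q = 48, so q = 4.375, Q = 3·4.375 = 13.125, and P = 52.375.

P = 52.375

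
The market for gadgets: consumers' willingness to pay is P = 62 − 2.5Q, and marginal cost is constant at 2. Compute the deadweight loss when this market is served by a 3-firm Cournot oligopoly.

DWL = 45

Under competition P = MC = 2, so Q = (62 − 2)/2.5 = 24.
Cournot with 3 identical firms: the symmetric best-response condition is 62 − 10q = 2. Each firm produces q = 6, total output Q = 18, price P = 17.
DWL is the triangle between Q = 18 and Q = 24: ½·(24 − 18)·(17 − 2) = 45.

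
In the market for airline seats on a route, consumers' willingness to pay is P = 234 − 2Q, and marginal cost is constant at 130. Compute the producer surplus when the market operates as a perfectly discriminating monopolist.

A perfectly discriminating monopolist sells every unit with P(Q) ≥ MC(Q), so output equals the competitive quantity Q = 52. Each buyer pays their reservation price, so CS = 0 and the firm captures all surplus.
PS = ½·(234 − 130)·52 = 2704.

PS = 2704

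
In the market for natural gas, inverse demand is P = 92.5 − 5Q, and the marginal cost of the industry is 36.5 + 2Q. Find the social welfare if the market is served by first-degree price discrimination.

TS = 224

With perfect price discrimination, output is the efficient level Q = 8 (where demand meets MC), but every buyer pays their willingness to pay: CS = 0 and PS = total surplus.
TS = 224 (equal to competitive TS).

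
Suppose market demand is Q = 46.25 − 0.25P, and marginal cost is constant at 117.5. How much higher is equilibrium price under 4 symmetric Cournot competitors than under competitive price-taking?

P rises by 13.5

Inverting demand: P = 185 − 4Q.
Competitive firms price at marginal cost: P = 117.5, giving Q = 16.875.
In a 4-firm Cournot equilibrium, symmetry and the first-order condition give q = (185 − 117.5)/(20) = 3.375. So Q = 13.5 and P = 131.
Change in equilibrium price: 131 − 117.5 = 13.5.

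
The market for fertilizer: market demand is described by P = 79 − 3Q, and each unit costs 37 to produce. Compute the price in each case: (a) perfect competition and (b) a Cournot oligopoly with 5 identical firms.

Competition: P = 37; Cournot: P = 44

Under competition P = MC = 37, so Q = (79 − 37)/3 = 14.
Cournot with 5 identical firms: the symmetric best-response condition is 79 − 18q = 37. Each firm produces q = 7/3, total output Q = 35/3, price P = 44.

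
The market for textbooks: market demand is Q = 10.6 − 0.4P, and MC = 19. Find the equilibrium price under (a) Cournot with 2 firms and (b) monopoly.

Inverting demand: P = 26.5 − 2.5Q.
With 2 symmetric Cournot firms, each firm's FOC gives 26.5 − 7.5q = 19, so q = 1, Q = 2·1 = 2, and P = 21.5.
A monopolist chooses Q where MR = MC. MR = 26.5 − 5Q; setting this equal to 19 gives Q = 1.5 and P = 22.75.

Cournot: P = 21.5; Monopoly: P = 22.75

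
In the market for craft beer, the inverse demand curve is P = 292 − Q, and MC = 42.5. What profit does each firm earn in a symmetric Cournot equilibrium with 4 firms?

Cournot with 4 identical firms: the symmetric best-response condition is 292 − 5q = 42.5. Each firm produces q = 49.9, total output Q = 199.6, price P = 92.4.
Each firm's profit = (92.4 − 42.5)·49.9 = 2490.01.

π_i = 2490.01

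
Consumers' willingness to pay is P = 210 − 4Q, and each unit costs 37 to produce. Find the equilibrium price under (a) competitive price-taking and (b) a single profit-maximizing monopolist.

Competition: P = 37; Monopoly: P = 123.5

Under competition P = MC = 37, so Q = (210 − 37)/4 = 43.25.
A monopolist chooses Q where MR = MC. MR = 210 − 8Q; setting this equal to 37 gives Q = 21.625 and P = 123.5.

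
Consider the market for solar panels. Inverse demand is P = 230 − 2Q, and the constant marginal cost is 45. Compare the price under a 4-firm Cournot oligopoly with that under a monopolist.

With 4 symmetric Cournot firms, each firm's FOC gives 230 − 10q = 45, so q = 18.5, Q = 4·18.5 = 74, and P = 82.
A monopolist chooses Q where MR = MC. MR = 230 − 4Q; setting this equal to 45 gives Q = 46.25 and P = 137.5.

Cournot: P = 82; Monopoly: P = 137.5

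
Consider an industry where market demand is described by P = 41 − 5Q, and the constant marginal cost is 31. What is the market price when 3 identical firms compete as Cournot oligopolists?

P = 33.5

In a 3-firm Cournot equilibrium, symmetry and the first-order condition give q = (41 − 31)/(20) = 0.5. So Q = 1.5 and P = 33.5.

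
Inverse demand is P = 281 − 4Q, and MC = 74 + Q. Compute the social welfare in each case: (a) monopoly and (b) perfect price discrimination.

Monopoly sets MR = MC: 281 − 8Q = 74 + Q ⇒ Q = 23, P = 281 − 4·23 = 189.
CS = ½·(281 − 189)·23 = 1058; PS = (189·23 − 74·23 − ½·1·23²) = 2380.5; TS = 3438.5.
A perfectly discriminating monopolist sells every unit with P(Q) ≥ MC(Q), so output equals the competitive quantity Q = 41.4. Each buyer pays their reservation price, so CS = 0 and the firm captures all surplus.
TS = 4284.9 (equal to competitive TS).

Monopoly: TS = 3438.5; Perfect PD: TS = 4284.9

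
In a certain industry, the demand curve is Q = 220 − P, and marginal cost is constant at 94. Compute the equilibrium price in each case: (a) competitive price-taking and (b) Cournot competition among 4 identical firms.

Competition: P = 94; Cournot: P = 119.2

Inverting demand: P = 220 − Q.
Competitive firms price at marginal cost: P = 94, giving Q = 126.
Cournot with 4 identical firms: the symmetric best-response condition is 220 − 5q = 94. Each firm produces q = 25.2, total output Q = 100.8, price P = 119.2.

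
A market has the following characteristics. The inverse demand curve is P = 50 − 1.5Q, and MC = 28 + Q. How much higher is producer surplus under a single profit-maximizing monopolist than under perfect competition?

Producer surplus rises by 21.78

Under competition P = MC: 50 − 1.5Q = 28 + Q ⇒ Q = 8.8, P = 36.8.
PS = P·Q − VC(Q) = 36.8·8.8 − (28·8.8 + ½·1·8.8²) = 38.72.
A monopolist chooses Q where MR = MC. MR = 50 − 3Q; setting this equal to 28 + Q gives Q = 5.5 and P = 41.75.
PS = P·Q − VC(Q) = 41.75·5.5 − (28·5.5 + ½·1·5.5²) = 60.5.
Change in producer surplus: 60.5 − 38.72 = 21.78.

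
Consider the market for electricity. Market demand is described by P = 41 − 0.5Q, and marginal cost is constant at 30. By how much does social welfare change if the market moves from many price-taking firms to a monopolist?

TS falls by 30.25

Perfect competition: P = MC = 30, so 41 − 0.5Q = 30 and Q = 22.
CS = ½·(41 − 30)·22 = 121; PS = (30 − 30)·22 = 0; TS = 121.
Monopoly sets MR = MC: 41 − Q = 30 ⇒ Q = 11, P = 41 − 0.5·11 = 35.5.
CS = ½·(41 − 35.5)·11 = 30.25; PS = (35.5 − 30)·11 = 60.5; TS = 90.75.
Change in social welfare: 90.75 − 121 = −30.25.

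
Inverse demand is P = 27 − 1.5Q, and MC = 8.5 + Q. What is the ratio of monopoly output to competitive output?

A monopolist chooses Q where MR = MC. MR = 27 − 3Q; setting this equal to 8.5 + Q gives Q = 4.625 and P = 321/16.
Competitive equilibrium sets price equal to marginal cost: 27 − 1.5Q = 8.5 + Q, so Q = 7.4 and P = 15.9.
Ratio Q_m/Q_c = 4.625/7.4 = 0.625.

Q_m/Q_c = 0.625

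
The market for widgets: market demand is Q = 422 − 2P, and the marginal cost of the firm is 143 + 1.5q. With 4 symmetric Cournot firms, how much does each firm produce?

q_i = 17

Inverting demand: P = 211 − 0.5Q.
In a 4-firm Cournot equilibrium, symmetry and the first-order condition give q = (211 − 143)/(4) = 17. So Q = 68 and P = 177.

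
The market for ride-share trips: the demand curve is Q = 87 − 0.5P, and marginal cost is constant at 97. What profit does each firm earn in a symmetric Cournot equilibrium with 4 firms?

π_i = 118.58

Inverting demand: P = 174 − 2Q.
In a 4-firm Cournot equilibrium, symmetry and the first-order condition give q = (174 − 97)/(10) = 7.7. So Q = 30.8 and P = 112.4.
Each firm's profit = (112.4 − 97)·7.7 = 118.58.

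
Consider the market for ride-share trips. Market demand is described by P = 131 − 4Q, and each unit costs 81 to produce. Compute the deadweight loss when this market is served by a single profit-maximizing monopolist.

Under competition P = MC = 81, so Q = (131 − 81)/4 = 12.5.
A monopolist chooses Q where MR = MC. MR = 131 − 8Q; setting this equal to 81 gives Q = 6.25 and P = 106.
DWL is the triangle between Q = 6.25 and Q = 12.5: ½·(12.5 − 6.25)·(106 − 81) = 78.125.

DWL = 78.125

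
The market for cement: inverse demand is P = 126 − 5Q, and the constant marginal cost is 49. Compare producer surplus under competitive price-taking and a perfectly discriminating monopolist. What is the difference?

Producer surplus rises by 592.9

Under competition P = MC = 49, so Q = (126 − 49)/5 = 15.4.
PS = (49 − 49)·15.4 = 0.
With perfect price discrimination, output is the efficient level Q = 15.4 (where demand meets MC), but every buyer pays their willingness to pay: CS = 0 and PS = total surplus.
PS = ½·(126 − 49)·15.4 = 592.9.
Change in producer surplus: 592.9 − 0 = 592.9.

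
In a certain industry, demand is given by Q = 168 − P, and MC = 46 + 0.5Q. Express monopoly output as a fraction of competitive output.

Inverting demand: P = 168 − Q.
A monopolist chooses Q where MR = MC. MR = 168 − 2Q; setting this equal to 46 + 0.5Q gives Q = 48.8 and P = 119.2.
Under competition P = MC: 168 − Q = 46 + 0.5Q ⇒ Q = 244/3, P = 260/3.
Ratio Q_m/Q_c = 48.8/(244/3) = 0.6.

Q_m/Q_c = 0.6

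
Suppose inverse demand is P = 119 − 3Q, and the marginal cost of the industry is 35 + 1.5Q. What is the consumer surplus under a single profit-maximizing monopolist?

CS = 188.16

The monopolist equates marginal revenue to marginal cost: 119 − 6Q = 35 + 1.5Q, so Q = 11.2. From demand, P = 85.4.
CS = ½·(119 − 85.4)·11.2 = 188.16.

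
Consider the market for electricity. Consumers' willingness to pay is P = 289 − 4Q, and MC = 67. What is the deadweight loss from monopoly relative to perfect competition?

DWL = 1540.125

Competitive firms price at marginal cost: P = 67, giving Q = 55.5.
Monopoly sets MR = MC: 289 − 8Q = 67 ⇒ Q = 27.75, P = 289 − 4·27.75 = 178.
DWL is the triangle between Q = 27.75 and Q = 55.5: ½·(55.5 − 27.75)·(178 − 67) = 1540.125.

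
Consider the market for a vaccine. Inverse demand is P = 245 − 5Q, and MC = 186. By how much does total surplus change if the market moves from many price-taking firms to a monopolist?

TS falls by 87.025

Competitive firms price at marginal cost: P = 186, giving Q = 11.8.
CS = ½·(245 − 186)·11.8 = 348.1; PS = (186 − 186)·11.8 = 0; TS = 348.1.
Monopoly sets MR = MC: 245 − 10Q = 186 ⇒ Q = 5.9, P = 245 − 5·5.9 = 215.5.
CS = ½·(245 − 215.5)·5.9 = 87.025; PS = (215.5 − 186)·5.9 = 174.05; TS = 261.075.
Change in total surplus: 261.075 − 348.1 = −87.025.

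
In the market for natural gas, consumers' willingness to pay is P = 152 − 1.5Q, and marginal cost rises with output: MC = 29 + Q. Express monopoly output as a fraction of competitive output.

Q_m/Q_c = 0.625

Monopoly sets MR = MC: 152 − 3Q = 29 + Q ⇒ Q = 30.75, P = 152 − 1.5·30.75 = 105.875.
Under competition P = MC: 152 − 1.5Q = 29 + Q ⇒ Q = 49.2, P = 78.2.
Ratio Q_m/Q_c = 30.75/49.2 = 0.625.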